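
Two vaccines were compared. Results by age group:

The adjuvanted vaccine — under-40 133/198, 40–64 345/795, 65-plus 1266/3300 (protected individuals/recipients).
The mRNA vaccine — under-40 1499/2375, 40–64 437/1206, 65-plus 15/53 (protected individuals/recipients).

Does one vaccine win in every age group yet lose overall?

Under-40: the adjuvanted vaccine 133/198 = 67.2%, the mRNA vaccine 1499/2375 = 63.1% → the adjuvanted vaccine
40–64: the adjuvanted vaccine 345/795 = 43.4%, the mRNA vaccine 437/1206 = 36.2% → the adjuvanted vaccine
65-plus: the adjuvanted vaccine 1266/3300 = 38.4%, the mRNA vaccine 15/53 = 28.3% → the adjuvanted vaccine
Overall: the adjuvanted vaccine 1744/4293 = 40.6%, the mRNA vaccine 1951/3634 = 53.7% → the mRNA vaccine
The adjuvanted vaccine wins each age group but the mRNA vaccine wins overall — the comparison reverses. The adjuvanted vaccine's recipients skew toward 65-plus, which has a lower base rate.

Yes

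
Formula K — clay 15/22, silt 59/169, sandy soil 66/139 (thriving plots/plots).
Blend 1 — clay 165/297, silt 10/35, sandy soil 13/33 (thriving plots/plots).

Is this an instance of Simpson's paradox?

Clay: Formula K 15/22 = 68.2%, Blend 1 165/297 = 55.6% → Formula K
Silt: Formula K 59/169 = 34.9%, Blend 1 10/35 = 28.6% → Formula K
Sandy soil: Formula K 66/139 = 47.5%, Blend 1 13/33 = 39.4% → Formula K
Overall: Formula K 140/330 = 42.4%, Blend 1 188/365 = 51.5% → Blend 1
Formula K wins each soil group but Blend 1 wins overall — the comparison reverses. Formula K's plots skew toward silt, which has a lower base rate.

Yes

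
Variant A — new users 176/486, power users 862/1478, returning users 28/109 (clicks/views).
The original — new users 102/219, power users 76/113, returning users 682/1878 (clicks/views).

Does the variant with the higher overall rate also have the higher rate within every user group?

No

New users: Variant A 176/486 = 36.2%, the original 102/219 = 46.6% → the original
Power users: Variant A 862/1478 = 58.3%, the original 76/113 = 67.3% → the original
Returning users: Variant A 28/109 = 25.7%, the original 682/1878 = 36.3% → the original
Overall: Variant A 1066/2073 = 51.4%, the original 860/2210 = 38.9% → Variant A
The original wins each user group but Variant A wins overall — the comparison reverses. The original's views skew toward returning users, which has a lower base rate.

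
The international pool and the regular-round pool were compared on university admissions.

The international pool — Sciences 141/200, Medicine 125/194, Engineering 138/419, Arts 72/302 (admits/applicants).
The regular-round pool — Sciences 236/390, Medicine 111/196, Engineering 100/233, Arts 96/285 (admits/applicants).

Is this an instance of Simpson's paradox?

Sciences: the international pool 141/200 = 70.5%, the regular-round pool 236/390 = 60.5% → the international pool
Medicine: the international pool 125/194 = 64.4%, the regular-round pool 111/196 = 56.6% → the international pool
Engineering: the international pool 138/419 = 32.9%, the regular-round pool 100/233 = 42.9% → the regular-round pool
Arts: the international pool 72/302 = 23.8%, the regular-round pool 96/285 = 33.7% → the regular-round pool
Overall: the international pool 476/1115 = 42.7%, the regular-round pool 543/1104 = 49.2% → the regular-round pool
Neither sweeps: the international pool wins 2 of 4 groups, the regular-round pool wins 2. The regular-round pool wins overall but not every group — no Simpson reversal.

No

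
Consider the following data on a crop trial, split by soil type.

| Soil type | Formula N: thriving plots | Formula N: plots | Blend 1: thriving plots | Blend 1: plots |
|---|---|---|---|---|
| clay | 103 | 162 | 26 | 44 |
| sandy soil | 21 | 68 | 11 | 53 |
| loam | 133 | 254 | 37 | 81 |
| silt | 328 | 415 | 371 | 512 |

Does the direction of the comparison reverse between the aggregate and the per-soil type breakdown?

No

Clay: Formula N 103/162 = 63.6%, Blend 1 26/44 = 59.1% → Formula N
Sandy soil: Formula N 21/68 = 30.9%, Blend 1 11/53 = 20.8% → Formula N
Loam: Formula N 133/254 = 52.4%, Blend 1 37/81 = 45.7% → Formula N
Silt: Formula N 328/415 = 79.0%, Blend 1 371/512 = 72.5% → Formula N
Overall: Formula N 585/899 = 65.1%, Blend 1 445/690 = 64.5% → Formula N
Formula N wins overall and in every soil group — no reversal.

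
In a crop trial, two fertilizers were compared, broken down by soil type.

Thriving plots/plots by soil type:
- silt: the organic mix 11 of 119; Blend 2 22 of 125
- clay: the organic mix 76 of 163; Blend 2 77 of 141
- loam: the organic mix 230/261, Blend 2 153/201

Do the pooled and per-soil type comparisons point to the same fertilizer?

Silt: the organic mix 11/119 = 9.2%, Blend 2 22/125 = 17.6% → Blend 2
Clay: the organic mix 76/163 = 46.6%, Blend 2 77/141 = 54.6% → Blend 2
Loam: the organic mix 230/261 = 88.1%, Blend 2 153/201 = 76.1% → the organic mix
Overall: the organic mix 317/543 = 58.4%, Blend 2 252/467 = 54.0% → the organic mix
Neither sweeps: the organic mix wins 1 of 3 groups, Blend 2 wins 2. The organic mix wins overall but not every group — no Simpson reversal.

No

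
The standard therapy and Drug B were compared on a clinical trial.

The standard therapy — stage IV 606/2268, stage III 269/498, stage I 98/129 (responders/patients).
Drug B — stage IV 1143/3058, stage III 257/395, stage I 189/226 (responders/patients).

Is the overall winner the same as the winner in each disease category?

Stage IV: the standard therapy 606/2268 = 26.7%, Drug B 1143/3058 = 37.4% → Drug B
Stage III: the standard therapy 269/498 = 54.0%, Drug B 257/395 = 65.1% → Drug B
Stage I: the standard therapy 98/129 = 76.0%, Drug B 189/226 = 83.6% → Drug B
Overall: the standard therapy 973/2895 = 33.6%, Drug B 1589/3679 = 43.2% → Drug B
Drug B wins overall and in every disease group — no reversal.

Yes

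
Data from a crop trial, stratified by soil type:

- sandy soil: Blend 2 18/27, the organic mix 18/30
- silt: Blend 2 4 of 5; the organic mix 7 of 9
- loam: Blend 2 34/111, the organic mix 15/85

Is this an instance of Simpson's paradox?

Sandy soil: Blend 2 18/27 = 66.7%, the organic mix 18/30 = 60.0% → Blend 2
Silt: Blend 2 4/5 = 80.0%, the organic mix 7/9 = 77.8% → Blend 2
Loam: Blend 2 34/111 = 30.6%, the organic mix 15/85 = 17.6% → Blend 2
Overall: Blend 2 56/143 = 39.2%, the organic mix 40/124 = 32.3% → Blend 2
Blend 2 wins overall and in every soil group — no reversal.

No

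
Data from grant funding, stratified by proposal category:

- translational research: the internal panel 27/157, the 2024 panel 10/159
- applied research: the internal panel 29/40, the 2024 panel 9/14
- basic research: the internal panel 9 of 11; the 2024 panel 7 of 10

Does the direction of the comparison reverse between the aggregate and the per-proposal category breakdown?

Translational research: the internal panel 27/157 = 17.2%, the 2024 panel 10/159 = 6.3% → the internal panel
Applied research: the internal panel 29/40 = 72.5%, the 2024 panel 9/14 = 64.3% → the internal panel
Basic research: the internal panel 9/11 = 81.8%, the 2024 panel 7/10 = 70.0% → the internal panel
Overall: the internal panel 65/208 = 31.2%, the 2024 panel 26/183 = 14.2% → the internal panel
The internal panel wins overall and in every proposal group — no reversal.

No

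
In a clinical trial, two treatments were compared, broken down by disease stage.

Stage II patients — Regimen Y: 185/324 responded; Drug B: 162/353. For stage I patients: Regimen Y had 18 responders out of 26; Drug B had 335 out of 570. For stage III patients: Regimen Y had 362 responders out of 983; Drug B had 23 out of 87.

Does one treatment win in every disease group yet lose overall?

Yes

Stage II: Regimen Y 185/324 = 57.1%, Drug B 162/353 = 45.9% → Regimen Y
Stage I: Regimen Y 18/26 = 69.2%, Drug B 335/570 = 58.8% → Regimen Y
Stage III: Regimen Y 362/983 = 36.8%, Drug B 23/87 = 26.4% → Regimen Y
Overall: Regimen Y 565/1333 = 42.4%, Drug B 520/1010 = 51.5% → Drug B
Regimen Y wins each disease group but Drug B wins overall — the comparison reverses. Regimen Y's patients skew toward stage III, which has a lower base rate.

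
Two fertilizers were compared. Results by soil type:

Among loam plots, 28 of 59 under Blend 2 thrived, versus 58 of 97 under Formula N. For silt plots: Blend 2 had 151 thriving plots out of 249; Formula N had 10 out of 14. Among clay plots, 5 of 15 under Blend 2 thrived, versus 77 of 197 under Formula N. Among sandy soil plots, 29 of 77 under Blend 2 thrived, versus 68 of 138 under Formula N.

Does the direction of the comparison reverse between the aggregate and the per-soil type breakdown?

Loam: Blend 2 28/59 = 47.5%, Formula N 58/97 = 59.8% → Formula N
Silt: Blend 2 151/249 = 60.6%, Formula N 10/14 = 71.4% → Formula N
Clay: Blend 2 5/15 = 33.3%, Formula N 77/197 = 39.1% → Formula N
Sandy soil: Blend 2 29/77 = 37.7%, Formula N 68/138 = 49.3% → Formula N
Overall: Blend 2 213/400 = 53.2%, Formula N 213/446 = 47.8% → Blend 2
Formula N wins each soil group but Blend 2 wins overall — the comparison reverses. Formula N's plots skew toward clay, which has a lower base rate.

Yes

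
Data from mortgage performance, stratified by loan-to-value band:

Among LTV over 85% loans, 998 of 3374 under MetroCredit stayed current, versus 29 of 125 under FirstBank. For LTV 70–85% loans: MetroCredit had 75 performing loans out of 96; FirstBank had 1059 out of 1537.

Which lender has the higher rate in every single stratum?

LTV over 85%: MetroCredit 998/3374 = 29.6%, FirstBank 29/125 = 23.2% → MetroCredit
LTV 70–85%: MetroCredit 75/96 = 78.1%, FirstBank 1059/1537 = 68.9% → MetroCredit
MetroCredit has the higher rate in both groups.

MetroCredit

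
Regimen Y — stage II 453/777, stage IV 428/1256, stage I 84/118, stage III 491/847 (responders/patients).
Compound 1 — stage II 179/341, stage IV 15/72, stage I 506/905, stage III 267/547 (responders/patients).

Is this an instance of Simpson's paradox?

Yes

Stage II: Regimen Y 453/777 = 58.3%, Compound 1 179/341 = 52.5% → Regimen Y
Stage IV: Regimen Y 428/1256 = 34.1%, Compound 1 15/72 = 20.8% → Regimen Y
Stage I: Regimen Y 84/118 = 71.2%, Compound 1 506/905 = 55.9% → Regimen Y
Stage III: Regimen Y 491/847 = 58.0%, Compound 1 267/547 = 48.8% → Regimen Y
Overall: Regimen Y 1456/2998 = 48.6%, Compound 1 967/1865 = 51.8% → Compound 1
Regimen Y wins each disease group but Compound 1 wins overall — the comparison reverses. Regimen Y's patients skew toward stage IV, which has a lower base rate.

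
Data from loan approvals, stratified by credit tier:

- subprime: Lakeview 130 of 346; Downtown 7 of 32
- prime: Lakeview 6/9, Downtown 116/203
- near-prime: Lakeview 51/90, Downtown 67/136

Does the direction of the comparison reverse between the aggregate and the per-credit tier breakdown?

Subprime: Lakeview 130/346 = 37.6%, Downtown 7/32 = 21.9% → Lakeview
Prime: Lakeview 6/9 = 66.7%, Downtown 116/203 = 57.1% → Lakeview
Near-prime: Lakeview 51/90 = 56.7%, Downtown 67/136 = 49.3% → Lakeview
Overall: Lakeview 187/445 = 42.0%, Downtown 190/371 = 51.2% → Downtown
Lakeview wins each credit group but Downtown wins overall — the comparison reverses. Lakeview's applications skew toward subprime, which has a lower base rate.

Yes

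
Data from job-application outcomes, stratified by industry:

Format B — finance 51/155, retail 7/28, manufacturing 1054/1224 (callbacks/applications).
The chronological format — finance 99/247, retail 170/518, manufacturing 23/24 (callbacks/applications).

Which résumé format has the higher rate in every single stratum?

Finance: Format B 51/155 = 32.9%, the chronological format 99/247 = 40.1% → the chronological format
Retail: Format B 7/28 = 25.0%, the chronological format 170/518 = 32.8% → the chronological format
Manufacturing: Format B 1054/1224 = 86.1%, the chronological format 23/24 = 95.8% → the chronological format
The chronological format has the higher rate in all 3 groups.

the chronological format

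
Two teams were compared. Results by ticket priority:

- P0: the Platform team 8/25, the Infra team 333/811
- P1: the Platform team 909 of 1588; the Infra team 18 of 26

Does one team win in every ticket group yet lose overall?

P0: the Platform team 8/25 = 32.0%, the Infra team 333/811 = 41.1% → the Infra team
P1: the Platform team 909/1588 = 57.2%, the Infra team 18/26 = 69.2% → the Infra team
Overall: the Platform team 917/1613 = 56.9%, the Infra team 351/837 = 41.9% → the Platform team
The Infra team wins each ticket group but the Platform team wins overall — the comparison reverses. The Infra team's tickets skew toward P0, which has a lower base rate.

Yes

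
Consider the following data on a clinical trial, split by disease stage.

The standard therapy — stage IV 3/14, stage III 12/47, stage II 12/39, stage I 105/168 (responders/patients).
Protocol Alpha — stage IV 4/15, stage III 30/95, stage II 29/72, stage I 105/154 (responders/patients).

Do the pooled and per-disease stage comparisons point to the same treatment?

Stage IV: the standard therapy 3/14 = 21.4%, Protocol Alpha 4/15 = 26.7% → Protocol Alpha
Stage III: the standard therapy 12/47 = 25.5%, Protocol Alpha 30/95 = 31.6% → Protocol Alpha
Stage II: the standard therapy 12/39 = 30.8%, Protocol Alpha 29/72 = 40.3% → Protocol Alpha
Stage I: the standard therapy 105/168 = 62.5%, Protocol Alpha 105/154 = 68.2% → Protocol Alpha
Overall: the standard therapy 132/268 = 49.3%, Protocol Alpha 168/336 = 50.0% → Protocol Alpha
Protocol Alpha wins overall and in every disease group — no reversal.

Yes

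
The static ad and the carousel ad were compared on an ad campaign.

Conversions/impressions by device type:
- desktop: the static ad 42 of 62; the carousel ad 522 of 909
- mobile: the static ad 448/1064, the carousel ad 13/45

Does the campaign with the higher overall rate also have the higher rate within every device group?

Desktop: the static ad 42/62 = 67.7%, the carousel ad 522/909 = 57.4% → the static ad
Mobile: the static ad 448/1064 = 42.1%, the carousel ad 13/45 = 28.9% → the static ad
Overall: the static ad 490/1126 = 43.5%, the carousel ad 535/954 = 56.1% → the carousel ad
The static ad wins each device group but the carousel ad wins overall — the comparison reverses. The static ad's impressions skew toward mobile, which has a lower base rate.

No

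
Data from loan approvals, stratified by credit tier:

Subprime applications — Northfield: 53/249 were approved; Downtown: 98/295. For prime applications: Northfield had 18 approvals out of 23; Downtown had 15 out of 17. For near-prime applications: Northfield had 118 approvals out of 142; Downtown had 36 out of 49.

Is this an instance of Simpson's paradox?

No

Subprime: Northfield 53/249 = 21.3%, Downtown 98/295 = 33.2% → Downtown
Prime: Northfield 18/23 = 78.3%, Downtown 15/17 = 88.2% → Downtown
Near-prime: Northfield 118/142 = 83.1%, Downtown 36/49 = 73.5% → Northfield
Overall: Northfield 189/414 = 45.7%, Downtown 149/361 = 41.3% → Northfield
Neither sweeps: Northfield wins 1 of 3 groups, Downtown wins 2. Northfield wins overall but not every group — no Simpson reversal.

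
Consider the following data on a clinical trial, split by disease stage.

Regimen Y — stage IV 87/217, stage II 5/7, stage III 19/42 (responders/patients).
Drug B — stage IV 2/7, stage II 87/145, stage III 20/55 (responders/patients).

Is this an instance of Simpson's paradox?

Stage IV: Regimen Y 87/217 = 40.1%, Drug B 2/7 = 28.6% → Regimen Y
Stage II: Regimen Y 5/7 = 71.4%, Drug B 87/145 = 60.0% → Regimen Y
Stage III: Regimen Y 19/42 = 45.2%, Drug B 20/55 = 36.4% → Regimen Y
Overall: Regimen Y 111/266 = 41.7%, Drug B 109/207 = 52.7% → Drug B
Regimen Y wins each disease group but Drug B wins overall — the comparison reverses. Regimen Y's patients skew toward stage IV, which has a lower base rate.

Yes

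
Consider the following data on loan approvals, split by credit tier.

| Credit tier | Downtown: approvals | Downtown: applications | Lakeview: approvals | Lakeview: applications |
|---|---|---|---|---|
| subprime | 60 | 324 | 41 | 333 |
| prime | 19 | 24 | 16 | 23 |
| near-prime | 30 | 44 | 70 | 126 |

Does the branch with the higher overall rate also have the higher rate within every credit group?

Yes

Subprime: Downtown 60/324 = 18.5%, Lakeview 41/333 = 12.3% → Downtown
Prime: Downtown 19/24 = 79.2%, Lakeview 16/23 = 69.6% → Downtown
Near-prime: Downtown 30/44 = 68.2%, Lakeview 70/126 = 55.6% → Downtown
Overall: Downtown 109/392 = 27.8%, Lakeview 127/482 = 26.3% → Downtown
Downtown wins overall and in every credit group — no reversal.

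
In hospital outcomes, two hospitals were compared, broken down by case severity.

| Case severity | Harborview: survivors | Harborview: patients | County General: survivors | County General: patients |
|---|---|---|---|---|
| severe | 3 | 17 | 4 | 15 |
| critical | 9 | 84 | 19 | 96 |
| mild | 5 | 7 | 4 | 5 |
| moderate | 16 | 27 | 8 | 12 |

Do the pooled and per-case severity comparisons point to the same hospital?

Yes

Severe: Harborview 3/17 = 17.6%, County General 4/15 = 26.7% → County General
Critical: Harborview 9/84 = 10.7%, County General 19/96 = 19.8% → County General
Mild: Harborview 5/7 = 71.4%, County General 4/5 = 80.0% → County General
Moderate: Harborview 16/27 = 59.3%, County General 8/12 = 66.7% → County General
Overall: Harborview 33/135 = 24.4%, County General 35/128 = 27.3% → County General
County General wins overall and in every case group — no reversal.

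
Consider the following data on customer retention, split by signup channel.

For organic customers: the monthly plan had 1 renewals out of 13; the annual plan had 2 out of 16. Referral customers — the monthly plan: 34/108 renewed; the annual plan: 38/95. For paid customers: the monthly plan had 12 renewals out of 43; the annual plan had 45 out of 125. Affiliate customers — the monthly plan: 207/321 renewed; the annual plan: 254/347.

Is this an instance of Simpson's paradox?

No

Organic: the monthly plan 1/13 = 7.7%, the annual plan 2/16 = 12.5% → the annual plan
Referral: the monthly plan 34/108 = 31.5%, the annual plan 38/95 = 40.0% → the annual plan
Paid: the monthly plan 12/43 = 27.9%, the annual plan 45/125 = 36.0% → the annual plan
Affiliate: the monthly plan 207/321 = 64.5%, the annual plan 254/347 = 73.2% → the annual plan
Overall: the monthly plan 254/485 = 52.4%, the annual plan 339/583 = 58.1% → the annual plan
The annual plan wins overall and in every signup group — no reversal.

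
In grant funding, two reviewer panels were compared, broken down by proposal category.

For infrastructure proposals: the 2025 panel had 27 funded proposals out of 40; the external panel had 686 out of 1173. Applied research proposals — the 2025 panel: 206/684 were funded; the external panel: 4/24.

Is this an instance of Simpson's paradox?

Infrastructure: the 2025 panel 27/40 = 67.5%, the external panel 686/1173 = 58.5% → the 2025 panel
Applied research: the 2025 panel 206/684 = 30.1%, the external panel 4/24 = 16.7% → the 2025 panel
Overall: the 2025 panel 233/724 = 32.2%, the external panel 690/1197 = 57.6% → the external panel
The 2025 panel wins each proposal group but the external panel wins overall — the comparison reverses. The 2025 panel's proposals skew toward applied research, which has a lower base rate.

Yes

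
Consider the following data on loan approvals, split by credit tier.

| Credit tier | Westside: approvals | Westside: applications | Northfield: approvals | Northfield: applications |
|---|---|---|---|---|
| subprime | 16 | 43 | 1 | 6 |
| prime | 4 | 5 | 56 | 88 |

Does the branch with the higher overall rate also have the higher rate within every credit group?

No

Subprime: Westside 16/43 = 37.2%, Northfield 1/6 = 16.7% → Westside
Prime: Westside 4/5 = 80.0%, Northfield 56/88 = 63.6% → Westside
Overall: Westside 20/48 = 41.7%, Northfield 57/94 = 60.6% → Northfield
Westside wins each credit group but Northfield wins overall — the comparison reverses. Westside's applications skew toward subprime, which has a lower base rate.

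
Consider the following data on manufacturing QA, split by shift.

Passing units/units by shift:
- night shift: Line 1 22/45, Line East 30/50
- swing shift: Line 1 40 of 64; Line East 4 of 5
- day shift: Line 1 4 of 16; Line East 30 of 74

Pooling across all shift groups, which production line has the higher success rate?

Line 1

Night shift: Line 1 22/45 = 48.9%, Line East 30/50 = 60.0% → Line East
Swing shift: Line 1 40/64 = 62.5%, Line East 4/5 = 80.0% → Line East
Day shift: Line 1 4/16 = 25.0%, Line East 30/74 = 40.5% → Line East
Overall: Line 1 66/125 = 52.8%, Line East 64/129 = 49.6% → Line 1
(Line East wins every shift group but Line 1 wins overall — Line East's units skew toward the low-rate day shift group.)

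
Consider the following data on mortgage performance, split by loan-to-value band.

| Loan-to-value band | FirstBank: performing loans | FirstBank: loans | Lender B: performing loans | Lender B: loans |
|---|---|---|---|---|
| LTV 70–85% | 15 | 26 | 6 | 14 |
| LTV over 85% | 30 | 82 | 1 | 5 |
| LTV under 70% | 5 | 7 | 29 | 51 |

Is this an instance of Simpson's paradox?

Yes

LTV 70–85%: FirstBank 15/26 = 57.7%, Lender B 6/14 = 42.9% → FirstBank
LTV over 85%: FirstBank 30/82 = 36.6%, Lender B 1/5 = 20.0% → FirstBank
LTV under 70%: FirstBank 5/7 = 71.4%, Lender B 29/51 = 56.9% → FirstBank
Overall: FirstBank 50/115 = 43.5%, Lender B 36/70 = 51.4% → Lender B
FirstBank wins each loan-to-value group but Lender B wins overall — the comparison reverses. FirstBank's loans skew toward LTV over 85%, which has a lower base rate.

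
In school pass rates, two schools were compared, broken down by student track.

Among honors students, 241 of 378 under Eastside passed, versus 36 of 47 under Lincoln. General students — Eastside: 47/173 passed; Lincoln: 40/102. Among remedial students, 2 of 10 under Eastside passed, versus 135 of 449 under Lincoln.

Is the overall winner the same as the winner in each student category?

Honors: Eastside 241/378 = 63.8%, Lincoln 36/47 = 76.6% → Lincoln
General: Eastside 47/173 = 27.2%, Lincoln 40/102 = 39.2% → Lincoln
Remedial: Eastside 2/10 = 20.0%, Lincoln 135/449 = 30.1% → Lincoln
Overall: Eastside 290/561 = 51.7%, Lincoln 211/598 = 35.3% → Eastside
Lincoln wins each student group but Eastside wins overall — the comparison reverses. Lincoln's students skew toward remedial, which has a lower base rate.

No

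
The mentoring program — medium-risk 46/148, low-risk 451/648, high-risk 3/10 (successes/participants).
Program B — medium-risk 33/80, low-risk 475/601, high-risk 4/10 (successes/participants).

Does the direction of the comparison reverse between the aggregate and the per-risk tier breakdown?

Medium-risk: the mentoring program 46/148 = 31.1%, Program B 33/80 = 41.2% → Program B
Low-risk: the mentoring program 451/648 = 69.6%, Program B 475/601 = 79.0% → Program B
High-risk: the mentoring program 3/10 = 30.0%, Program B 4/10 = 40.0% → Program B
Overall: the mentoring program 500/806 = 62.0%, Program B 512/691 = 74.1% → Program B
Program B wins overall and in every risk group — no reversal.

No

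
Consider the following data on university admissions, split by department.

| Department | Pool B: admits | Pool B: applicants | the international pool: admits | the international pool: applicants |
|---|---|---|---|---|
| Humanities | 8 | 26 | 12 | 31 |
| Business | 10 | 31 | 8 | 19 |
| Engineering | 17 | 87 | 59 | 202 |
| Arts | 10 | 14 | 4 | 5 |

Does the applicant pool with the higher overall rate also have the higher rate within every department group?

Humanities: Pool B 8/26 = 30.8%, the international pool 12/31 = 38.7% → the international pool
Business: Pool B 10/31 = 32.3%, the international pool 8/19 = 42.1% → the international pool
Engineering: Pool B 17/87 = 19.5%, the international pool 59/202 = 29.2% → the international pool
Arts: Pool B 10/14 = 71.4%, the international pool 4/5 = 80.0% → the international pool
Overall: Pool B 45/158 = 28.5%, the international pool 83/257 = 32.3% → the international pool
The international pool wins overall and in every department group — no reversal.

Yes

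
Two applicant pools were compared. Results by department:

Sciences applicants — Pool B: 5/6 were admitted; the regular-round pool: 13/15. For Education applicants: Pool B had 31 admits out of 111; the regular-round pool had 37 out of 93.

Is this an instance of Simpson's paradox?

No

Sciences: Pool B 5/6 = 83.3%, the regular-round pool 13/15 = 86.7% → the regular-round pool
Education: Pool B 31/111 = 27.9%, the regular-round pool 37/93 = 39.8% → the regular-round pool
Overall: Pool B 36/117 = 30.8%, the regular-round pool 50/108 = 46.3% → the regular-round pool
The regular-round pool wins overall and in every department group — no reversal.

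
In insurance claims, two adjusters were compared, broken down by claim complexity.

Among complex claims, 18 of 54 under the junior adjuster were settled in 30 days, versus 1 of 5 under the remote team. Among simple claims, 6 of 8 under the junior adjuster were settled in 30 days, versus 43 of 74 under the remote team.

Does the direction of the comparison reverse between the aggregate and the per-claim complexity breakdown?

Complex: the junior adjuster 18/54 = 33.3%, the remote team 1/5 = 20.0% → the junior adjuster
Simple: the junior adjuster 6/8 = 75.0%, the remote team 43/74 = 58.1% → the junior adjuster
Overall: the junior adjuster 24/62 = 38.7%, the remote team 44/79 = 55.7% → the remote team
The junior adjuster wins each claim group but the remote team wins overall — the comparison reverses. The junior adjuster's claims skew toward complex, which has a lower base rate.

Yes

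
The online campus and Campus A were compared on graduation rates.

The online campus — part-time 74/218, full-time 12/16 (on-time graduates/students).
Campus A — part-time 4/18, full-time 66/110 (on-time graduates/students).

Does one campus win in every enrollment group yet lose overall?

Yes

Part-time: the online campus 74/218 = 33.9%, Campus A 4/18 = 22.2% → the online campus
Full-time: the online campus 12/16 = 75.0%, Campus A 66/110 = 60.0% → the online campus
Overall: the online campus 86/234 = 36.8%, Campus A 70/128 = 54.7% → Campus A
The online campus wins each enrollment group but Campus A wins overall — the comparison reverses. The online campus's students skew toward part-time, which has a lower base rate.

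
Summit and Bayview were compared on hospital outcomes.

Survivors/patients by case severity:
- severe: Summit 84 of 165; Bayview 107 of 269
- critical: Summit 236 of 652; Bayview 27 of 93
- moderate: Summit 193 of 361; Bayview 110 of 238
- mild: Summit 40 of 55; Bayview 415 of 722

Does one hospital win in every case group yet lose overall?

Yes

Severe: Summit 84/165 = 50.9%, Bayview 107/269 = 39.8% → Summit
Critical: Summit 236/652 = 36.2%, Bayview 27/93 = 29.0% → Summit
Moderate: Summit 193/361 = 53.5%, Bayview 110/238 = 46.2% → Summit
Mild: Summit 40/55 = 72.7%, Bayview 415/722 = 57.5% → Summit
Overall: Summit 553/1233 = 44.8%, Bayview 659/1322 = 49.8% → Bayview
Summit wins each case group but Bayview wins overall — the comparison reverses. Summit's patients skew toward critical, which has a lower base rate.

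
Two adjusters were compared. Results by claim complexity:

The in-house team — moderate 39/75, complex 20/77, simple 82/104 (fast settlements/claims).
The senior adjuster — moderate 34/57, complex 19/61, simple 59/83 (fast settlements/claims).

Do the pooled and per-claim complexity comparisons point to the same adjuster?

Moderate: the in-house team 39/75 = 52.0%, the senior adjuster 34/57 = 59.6% → the senior adjuster
Complex: the in-house team 20/77 = 26.0%, the senior adjuster 19/61 = 31.1% → the senior adjuster
Simple: the in-house team 82/104 = 78.8%, the senior adjuster 59/83 = 71.1% → the in-house team
Overall: the in-house team 141/256 = 55.1%, the senior adjuster 112/201 = 55.7% → the senior adjuster
Neither sweeps: the in-house team wins 1 of 3 groups, the senior adjuster wins 2. The senior adjuster wins overall but not every group — no Simpson reversal.

No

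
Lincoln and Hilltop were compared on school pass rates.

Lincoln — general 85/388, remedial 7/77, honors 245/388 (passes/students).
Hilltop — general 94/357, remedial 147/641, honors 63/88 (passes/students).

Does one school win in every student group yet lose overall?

Yes

General: Lincoln 85/388 = 21.9%, Hilltop 94/357 = 26.3% → Hilltop
Remedial: Lincoln 7/77 = 9.1%, Hilltop 147/641 = 22.9% → Hilltop
Honors: Lincoln 245/388 = 63.1%, Hilltop 63/88 = 71.6% → Hilltop
Overall: Lincoln 337/853 = 39.5%, Hilltop 304/1086 = 28.0% → Lincoln
Hilltop wins each student group but Lincoln wins overall — the comparison reverses. Hilltop's students skew toward remedial, which has a lower base rate.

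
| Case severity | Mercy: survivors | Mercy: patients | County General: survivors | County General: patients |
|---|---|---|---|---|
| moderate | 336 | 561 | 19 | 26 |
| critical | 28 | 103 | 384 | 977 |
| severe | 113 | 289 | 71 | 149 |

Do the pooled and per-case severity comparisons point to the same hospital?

No

Moderate: Mercy 336/561 = 59.9%, County General 19/26 = 73.1% → County General
Critical: Mercy 28/103 = 27.2%, County General 384/977 = 39.3% → County General
Severe: Mercy 113/289 = 39.1%, County General 71/149 = 47.7% → County General
Overall: Mercy 477/953 = 50.1%, County General 474/1152 = 41.1% → Mercy
County General wins each case group but Mercy wins overall — the comparison reverses. County General's patients skew toward critical, which has a lower base rate.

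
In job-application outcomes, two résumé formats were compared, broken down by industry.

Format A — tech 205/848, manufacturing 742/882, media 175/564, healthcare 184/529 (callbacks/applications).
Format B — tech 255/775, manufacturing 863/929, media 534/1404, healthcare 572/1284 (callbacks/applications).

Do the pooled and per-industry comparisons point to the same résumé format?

Tech: Format A 205/848 = 24.2%, Format B 255/775 = 32.9% → Format B
Manufacturing: Format A 742/882 = 84.1%, Format B 863/929 = 92.9% → Format B
Media: Format A 175/564 = 31.0%, Format B 534/1404 = 38.0% → Format B
Healthcare: Format A 184/529 = 34.8%, Format B 572/1284 = 44.5% → Format B
Overall: Format A 1306/2823 = 46.3%, Format B 2224/4392 = 50.6% → Format B
Format B wins overall and in every industry group — no reversal.

Yes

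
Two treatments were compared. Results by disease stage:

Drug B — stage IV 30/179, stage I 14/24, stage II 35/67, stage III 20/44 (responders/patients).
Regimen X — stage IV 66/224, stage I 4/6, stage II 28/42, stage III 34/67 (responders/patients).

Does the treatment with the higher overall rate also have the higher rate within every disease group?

Stage IV: Drug B 30/179 = 16.8%, Regimen X 66/224 = 29.5% → Regimen X
Stage I: Drug B 14/24 = 58.3%, Regimen X 4/6 = 66.7% → Regimen X
Stage II: Drug B 35/67 = 52.2%, Regimen X 28/42 = 66.7% → Regimen X
Stage III: Drug B 20/44 = 45.5%, Regimen X 34/67 = 50.7% → Regimen X
Overall: Drug B 99/314 = 31.5%, Regimen X 132/339 = 38.9% → Regimen X
Regimen X wins overall and in every disease group — no reversal.

Yes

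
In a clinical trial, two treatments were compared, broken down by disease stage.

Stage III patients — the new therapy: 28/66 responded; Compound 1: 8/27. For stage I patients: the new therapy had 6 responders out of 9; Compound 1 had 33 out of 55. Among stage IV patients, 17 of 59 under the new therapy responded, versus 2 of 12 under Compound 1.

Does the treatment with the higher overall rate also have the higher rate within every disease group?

Stage III: the new therapy 28/66 = 42.4%, Compound 1 8/27 = 29.6% → the new therapy
Stage I: the new therapy 6/9 = 66.7%, Compound 1 33/55 = 60.0% → the new therapy
Stage IV: the new therapy 17/59 = 28.8%, Compound 1 2/12 = 16.7% → the new therapy
Overall: the new therapy 51/134 = 38.1%, Compound 1 43/94 = 45.7% → Compound 1
The new therapy wins each disease group but Compound 1 wins overall — the comparison reverses. The new therapy's patients skew toward stage IV, which has a lower base rate.

No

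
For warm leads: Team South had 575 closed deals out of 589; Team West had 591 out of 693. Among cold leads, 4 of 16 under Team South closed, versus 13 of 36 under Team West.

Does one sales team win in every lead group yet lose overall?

No

Warm: Team South 575/589 = 97.6%, Team West 591/693 = 85.3% → Team South
Cold: Team South 4/16 = 25.0%, Team West 13/36 = 36.1% → Team West
Overall: Team South 579/605 = 95.7%, Team West 604/729 = 82.9% → Team South
Neither sweeps: Team South wins 1 of 2 groups, Team West wins 1. Team South wins overall but not every group — no Simpson reversal.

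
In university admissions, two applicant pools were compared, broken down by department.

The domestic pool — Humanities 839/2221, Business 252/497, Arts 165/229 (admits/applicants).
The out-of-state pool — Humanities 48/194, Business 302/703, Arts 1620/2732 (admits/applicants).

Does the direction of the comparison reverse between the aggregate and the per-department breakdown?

Humanities: the domestic pool 839/2221 = 37.8%, the out-of-state pool 48/194 = 24.7% → the domestic pool
Business: the domestic pool 252/497 = 50.7%, the out-of-state pool 302/703 = 43.0% → the domestic pool
Arts: the domestic pool 165/229 = 72.1%, the out-of-state pool 1620/2732 = 59.3% → the domestic pool
Overall: the domestic pool 1256/2947 = 42.6%, the out-of-state pool 1970/3629 = 54.3% → the out-of-state pool
The domestic pool wins each department group but the out-of-state pool wins overall — the comparison reverses. The domestic pool's applicants skew toward Humanities, which has a lower base rate.

Yes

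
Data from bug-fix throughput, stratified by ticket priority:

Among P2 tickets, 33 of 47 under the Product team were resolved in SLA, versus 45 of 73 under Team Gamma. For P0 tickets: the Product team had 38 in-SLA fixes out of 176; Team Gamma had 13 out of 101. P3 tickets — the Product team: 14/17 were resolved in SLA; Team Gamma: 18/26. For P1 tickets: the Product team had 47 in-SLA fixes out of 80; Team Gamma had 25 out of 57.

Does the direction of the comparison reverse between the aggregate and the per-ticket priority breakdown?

P2: the Product team 33/47 = 70.2%, Team Gamma 45/73 = 61.6% → the Product team
P0: the Product team 38/176 = 21.6%, Team Gamma 13/101 = 12.9% → the Product team
P3: the Product team 14/17 = 82.4%, Team Gamma 18/26 = 69.2% → the Product team
P1: the Product team 47/80 = 58.8%, Team Gamma 25/57 = 43.9% → the Product team
Overall: the Product team 132/320 = 41.2%, Team Gamma 101/257 = 39.3% → the Product team
The Product team wins overall and in every ticket group — no reversal.

No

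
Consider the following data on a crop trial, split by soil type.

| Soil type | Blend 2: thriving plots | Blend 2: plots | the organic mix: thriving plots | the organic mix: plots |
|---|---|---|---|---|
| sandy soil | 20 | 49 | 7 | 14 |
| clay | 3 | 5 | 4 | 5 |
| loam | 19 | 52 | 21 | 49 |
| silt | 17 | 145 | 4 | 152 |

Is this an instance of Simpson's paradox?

No

Sandy soil: Blend 2 20/49 = 40.8%, the organic mix 7/14 = 50.0% → the organic mix
Clay: Blend 2 3/5 = 60.0%, the organic mix 4/5 = 80.0% → the organic mix
Loam: Blend 2 19/52 = 36.5%, the organic mix 21/49 = 42.9% → the organic mix
Silt: Blend 2 17/145 = 11.7%, the organic mix 4/152 = 2.6% → Blend 2
Overall: Blend 2 59/251 = 23.5%, the organic mix 36/220 = 16.4% → Blend 2
Neither sweeps: Blend 2 wins 1 of 4 groups, the organic mix wins 3. Blend 2 wins overall but not every group — no Simpson reversal.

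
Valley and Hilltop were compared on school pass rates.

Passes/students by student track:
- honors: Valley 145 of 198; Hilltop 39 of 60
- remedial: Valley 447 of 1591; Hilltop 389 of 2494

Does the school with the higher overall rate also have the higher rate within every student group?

Yes

Honors: Valley 145/198 = 73.2%, Hilltop 39/60 = 65.0% → Valley
Remedial: Valley 447/1591 = 28.1%, Hilltop 389/2494 = 15.6% → Valley
Overall: Valley 592/1789 = 33.1%, Hilltop 428/2554 = 16.8% → Valley
Valley wins overall and in every student group — no reversal.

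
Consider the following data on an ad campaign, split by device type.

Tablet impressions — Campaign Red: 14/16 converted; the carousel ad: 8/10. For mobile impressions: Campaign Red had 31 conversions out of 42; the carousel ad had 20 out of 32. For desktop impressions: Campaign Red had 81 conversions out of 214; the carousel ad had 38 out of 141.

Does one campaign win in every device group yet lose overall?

Tablet: Campaign Red 14/16 = 87.5%, the carousel ad 8/10 = 80.0% → Campaign Red
Mobile: Campaign Red 31/42 = 73.8%, the carousel ad 20/32 = 62.5% → Campaign Red
Desktop: Campaign Red 81/214 = 37.9%, the carousel ad 38/141 = 27.0% → Campaign Red
Overall: Campaign Red 126/272 = 46.3%, the carousel ad 66/183 = 36.1% → Campaign Red
Campaign Red wins overall and in every device group — no reversal.

No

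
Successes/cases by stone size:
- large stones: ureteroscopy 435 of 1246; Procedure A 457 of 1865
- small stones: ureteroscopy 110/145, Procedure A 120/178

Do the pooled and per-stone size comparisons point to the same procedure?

Yes

Large stones: ureteroscopy 435/1246 = 34.9%, Procedure A 457/1865 = 24.5% → ureteroscopy
Small stones: ureteroscopy 110/145 = 75.9%, Procedure A 120/178 = 67.4% → ureteroscopy
Overall: ureteroscopy 545/1391 = 39.2%, Procedure A 577/2043 = 28.2% → ureteroscopy
Ureteroscopy wins overall and in every stone group — no reversal.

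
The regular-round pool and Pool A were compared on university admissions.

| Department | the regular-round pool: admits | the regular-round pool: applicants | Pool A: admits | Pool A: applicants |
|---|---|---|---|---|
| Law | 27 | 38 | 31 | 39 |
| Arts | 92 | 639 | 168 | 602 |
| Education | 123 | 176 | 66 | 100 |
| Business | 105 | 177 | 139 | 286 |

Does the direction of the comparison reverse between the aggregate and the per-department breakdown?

Law: the regular-round pool 27/38 = 71.1%, Pool A 31/39 = 79.5% → Pool A
Arts: the regular-round pool 92/639 = 14.4%, Pool A 168/602 = 27.9% → Pool A
Education: the regular-round pool 123/176 = 69.9%, Pool A 66/100 = 66.0% → the regular-round pool
Business: the regular-round pool 105/177 = 59.3%, Pool A 139/286 = 48.6% → the regular-round pool
Overall: the regular-round pool 347/1030 = 33.7%, Pool A 404/1027 = 39.3% → Pool A
Neither sweeps: the regular-round pool wins 2 of 4 groups, Pool A wins 2. Pool A wins overall but not every group — no Simpson reversal.

No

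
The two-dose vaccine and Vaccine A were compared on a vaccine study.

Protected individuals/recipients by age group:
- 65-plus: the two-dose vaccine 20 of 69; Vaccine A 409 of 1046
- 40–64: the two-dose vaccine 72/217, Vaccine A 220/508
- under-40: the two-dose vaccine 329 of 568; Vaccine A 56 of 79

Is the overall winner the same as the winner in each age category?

No

65-plus: the two-dose vaccine 20/69 = 29.0%, Vaccine A 409/1046 = 39.1% → Vaccine A
40–64: the two-dose vaccine 72/217 = 33.2%, Vaccine A 220/508 = 43.3% → Vaccine A
Under-40: the two-dose vaccine 329/568 = 57.9%, Vaccine A 56/79 = 70.9% → Vaccine A
Overall: the two-dose vaccine 421/854 = 49.3%, Vaccine A 685/1633 = 41.9% → the two-dose vaccine
Vaccine A wins each age group but the two-dose vaccine wins overall — the comparison reverses. Vaccine A's recipients skew toward 65-plus, which has a lower base rate.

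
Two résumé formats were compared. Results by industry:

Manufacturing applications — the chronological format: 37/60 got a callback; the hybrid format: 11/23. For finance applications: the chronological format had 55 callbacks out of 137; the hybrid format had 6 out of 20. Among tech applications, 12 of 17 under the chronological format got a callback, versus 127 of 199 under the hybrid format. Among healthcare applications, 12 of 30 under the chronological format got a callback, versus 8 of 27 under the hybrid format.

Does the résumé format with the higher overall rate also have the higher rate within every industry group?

No

Manufacturing: the chronological format 37/60 = 61.7%, the hybrid format 11/23 = 47.8% → the chronological format
Finance: the chronological format 55/137 = 40.1%, the hybrid format 6/20 = 30.0% → the chronological format
Tech: the chronological format 12/17 = 70.6%, the hybrid format 127/199 = 63.8% → the chronological format
Healthcare: the chronological format 12/30 = 40.0%, the hybrid format 8/27 = 29.6% → the chronological format
Overall: the chronological format 116/244 = 47.5%, the hybrid format 152/269 = 56.5% → the hybrid format
The chronological format wins each industry group but the hybrid format wins overall — the comparison reverses. The chronological format's applications skew toward finance, which has a lower base rate.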